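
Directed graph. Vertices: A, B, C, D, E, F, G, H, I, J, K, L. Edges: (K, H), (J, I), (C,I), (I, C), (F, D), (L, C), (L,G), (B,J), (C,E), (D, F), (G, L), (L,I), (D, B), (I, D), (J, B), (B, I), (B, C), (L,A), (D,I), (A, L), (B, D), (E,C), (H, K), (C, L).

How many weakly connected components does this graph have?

2

From A: component {A, B, C, D, E, F, G, I, J, L}.
From H: component {H, K}.
That's 2 components.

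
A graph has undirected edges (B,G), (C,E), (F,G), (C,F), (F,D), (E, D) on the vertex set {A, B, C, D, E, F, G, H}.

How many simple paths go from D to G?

2

D–E–C–F–G
D–F–G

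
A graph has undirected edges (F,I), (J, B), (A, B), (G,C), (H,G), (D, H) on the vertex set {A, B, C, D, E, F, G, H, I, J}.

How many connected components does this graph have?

From A: component {A, B, J}.
From C: component {C, D, G, H}.
From E: component {E}.
From F: component {F, I}.
That's 4 components.

4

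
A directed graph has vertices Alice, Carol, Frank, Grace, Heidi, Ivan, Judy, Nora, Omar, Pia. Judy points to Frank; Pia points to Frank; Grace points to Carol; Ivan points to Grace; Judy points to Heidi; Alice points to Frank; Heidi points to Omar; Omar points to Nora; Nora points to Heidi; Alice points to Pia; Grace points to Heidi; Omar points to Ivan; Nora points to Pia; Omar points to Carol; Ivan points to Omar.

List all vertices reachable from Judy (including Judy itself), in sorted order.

Carol, Frank, Grace, Heidi, Ivan, Judy, Nora, Omar, Pia

Start at Judy.
Its neighbours: Frank, Heidi.
Then their neighbours: Omar.
Then next layer: Carol, Ivan, Nora.
Then next layer: Grace, Pia.
Nothing further is reachable.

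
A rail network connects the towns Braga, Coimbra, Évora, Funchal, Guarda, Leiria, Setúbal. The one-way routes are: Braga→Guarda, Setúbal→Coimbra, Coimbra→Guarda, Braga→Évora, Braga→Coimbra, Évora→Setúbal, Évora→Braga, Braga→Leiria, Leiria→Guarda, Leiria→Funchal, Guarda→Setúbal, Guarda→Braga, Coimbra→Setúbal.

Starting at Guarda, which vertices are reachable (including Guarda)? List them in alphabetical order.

Braga, Coimbra, Évora, Funchal, Guarda, Leiria, Setúbal

Start at Guarda.
Its neighbours: Braga, Setúbal.
Then their neighbours: Coimbra, Évora, Leiria.
Then next layer: Funchal.
Every vertex is now reached.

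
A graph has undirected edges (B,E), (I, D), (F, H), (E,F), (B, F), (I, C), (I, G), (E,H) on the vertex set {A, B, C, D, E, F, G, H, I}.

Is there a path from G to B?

Explore from G.
Distance 1: reach I.
Distance 2: reach C, D.
The search is exhausted without reaching B; it lies in a different component.

No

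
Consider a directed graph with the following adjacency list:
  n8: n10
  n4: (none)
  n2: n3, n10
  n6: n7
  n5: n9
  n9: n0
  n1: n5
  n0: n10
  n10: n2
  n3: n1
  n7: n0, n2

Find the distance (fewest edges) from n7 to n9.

Distance 0: n7.
Distance 1: n0, n2.
Distance 2: n3, n10.
Distance 3: n1.
Distance 4: n5.
Distance 5: n9 — contains n9.

5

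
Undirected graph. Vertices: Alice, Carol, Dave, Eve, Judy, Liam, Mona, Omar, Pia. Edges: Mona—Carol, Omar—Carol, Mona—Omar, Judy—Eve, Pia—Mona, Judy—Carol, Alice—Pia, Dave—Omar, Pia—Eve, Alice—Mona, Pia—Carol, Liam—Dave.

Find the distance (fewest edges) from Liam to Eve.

Distance 0: Liam.
Distance 1: Dave.
Distance 2: Omar.
Distance 3: Carol, Mona.
Distance 4: Alice, Judy, Pia.
Distance 5: Eve — contains Eve.

5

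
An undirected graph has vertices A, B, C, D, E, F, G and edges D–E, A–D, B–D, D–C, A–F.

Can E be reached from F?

Yes

Explore from F.
Distance 1: reach A.
Distance 2: reach D.
Distance 3: reach B, C, E.
Found E.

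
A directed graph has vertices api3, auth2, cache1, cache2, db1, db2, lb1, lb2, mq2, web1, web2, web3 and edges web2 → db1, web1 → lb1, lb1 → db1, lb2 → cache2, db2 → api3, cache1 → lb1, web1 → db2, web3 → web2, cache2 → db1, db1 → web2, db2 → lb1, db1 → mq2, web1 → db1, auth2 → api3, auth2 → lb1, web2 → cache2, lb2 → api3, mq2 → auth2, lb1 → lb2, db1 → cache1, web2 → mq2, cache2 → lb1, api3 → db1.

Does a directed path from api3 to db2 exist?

Explore from api3.
Distance 1: reach db1.
Distance 2: reach cache1, mq2, web2.
Distance 3: reach auth2, cache2, lb1.
Distance 4: reach lb2.
The search from api3 is exhausted; no directed path reaches db2.

No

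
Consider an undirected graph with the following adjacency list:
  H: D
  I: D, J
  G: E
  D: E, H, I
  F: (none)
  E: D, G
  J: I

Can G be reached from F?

F has no edges, so nothing is reachable from it.

No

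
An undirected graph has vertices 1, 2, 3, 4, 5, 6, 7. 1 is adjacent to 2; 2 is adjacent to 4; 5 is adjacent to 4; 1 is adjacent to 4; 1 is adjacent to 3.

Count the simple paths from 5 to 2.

2

5–4–1–2
5–4–2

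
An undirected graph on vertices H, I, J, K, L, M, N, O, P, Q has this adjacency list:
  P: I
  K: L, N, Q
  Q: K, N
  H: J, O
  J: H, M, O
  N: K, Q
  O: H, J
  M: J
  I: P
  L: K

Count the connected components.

3

From H: component {H, J, M, O}.
From I: component {I, P}.
From K: component {K, L, N, Q}.
That's 3 components.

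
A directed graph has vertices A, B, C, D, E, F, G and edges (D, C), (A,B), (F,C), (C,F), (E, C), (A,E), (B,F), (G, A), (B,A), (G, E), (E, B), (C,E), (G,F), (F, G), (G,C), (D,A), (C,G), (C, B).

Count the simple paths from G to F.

G→A→B→F
G→A→E→B→F
G→A→E→C→B→F
G→A→E→C→F
G→C→B→F
G→C→E→B→F
G→C→F
G→E→B→F
G→E→C→B→F
G→E→C→F
G→F

11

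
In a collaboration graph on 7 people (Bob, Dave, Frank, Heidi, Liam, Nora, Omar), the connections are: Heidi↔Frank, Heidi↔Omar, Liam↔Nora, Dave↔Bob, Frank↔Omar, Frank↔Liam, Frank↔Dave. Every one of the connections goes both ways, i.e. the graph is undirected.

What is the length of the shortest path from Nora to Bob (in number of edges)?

Distance 0: Nora.
Distance 1: Liam.
Distance 2: Frank.
Distance 3: Dave, Heidi, Omar.
Distance 4: Bob — contains Bob.

4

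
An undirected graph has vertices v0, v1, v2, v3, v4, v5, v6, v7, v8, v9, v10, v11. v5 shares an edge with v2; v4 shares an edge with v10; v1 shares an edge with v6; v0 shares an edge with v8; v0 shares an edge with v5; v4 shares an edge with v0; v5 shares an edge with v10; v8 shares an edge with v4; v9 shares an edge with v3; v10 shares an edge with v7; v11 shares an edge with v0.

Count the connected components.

3

From v0: component {v0, v2, v4, v5, v7, v8, v10, v11}.
From v1: component {v1, v6}.
From v3: component {v3, v9}.
That's 3 components.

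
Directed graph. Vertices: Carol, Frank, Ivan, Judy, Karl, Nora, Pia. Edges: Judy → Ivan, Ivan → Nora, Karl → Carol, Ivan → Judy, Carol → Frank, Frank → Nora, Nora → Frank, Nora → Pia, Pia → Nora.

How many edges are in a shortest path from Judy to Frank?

3

Distance 0: Judy.
Distance 1: Ivan.
Distance 2: Nora.
Distance 3: Frank, Pia — contains Frank.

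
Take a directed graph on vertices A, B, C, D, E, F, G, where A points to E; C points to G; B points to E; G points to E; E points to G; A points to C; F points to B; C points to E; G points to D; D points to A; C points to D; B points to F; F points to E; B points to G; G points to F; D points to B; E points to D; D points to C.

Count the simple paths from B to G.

B→E→D→A→C→G
B→E→D→C→G
B→E→G
B→F→E→D→A→C→G
B→F→E→D→C→G
B→F→E→G
B→G

7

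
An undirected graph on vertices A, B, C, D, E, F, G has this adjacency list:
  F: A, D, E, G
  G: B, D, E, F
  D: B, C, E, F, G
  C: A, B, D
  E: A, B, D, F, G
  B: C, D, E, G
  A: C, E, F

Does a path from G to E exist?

Explore from G.
Distance 1: reach B, D, E, F.
Found E.

Yes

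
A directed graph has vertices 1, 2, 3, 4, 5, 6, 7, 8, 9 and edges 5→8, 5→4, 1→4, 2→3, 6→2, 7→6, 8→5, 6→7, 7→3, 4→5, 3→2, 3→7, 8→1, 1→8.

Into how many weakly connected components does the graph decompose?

From 1: component {1, 4, 5, 8}.
From 2: component {2, 3, 6, 7}.
From 9: component {9}.
That's 3 components.

3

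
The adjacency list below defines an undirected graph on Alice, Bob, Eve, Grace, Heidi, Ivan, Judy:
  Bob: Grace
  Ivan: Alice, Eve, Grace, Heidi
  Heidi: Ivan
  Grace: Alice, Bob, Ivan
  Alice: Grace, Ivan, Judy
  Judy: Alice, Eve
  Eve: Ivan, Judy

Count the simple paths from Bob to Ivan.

Bob–Grace–Alice–Ivan
Bob–Grace–Alice–Judy–Eve–Ivan
Bob–Grace–Ivan

3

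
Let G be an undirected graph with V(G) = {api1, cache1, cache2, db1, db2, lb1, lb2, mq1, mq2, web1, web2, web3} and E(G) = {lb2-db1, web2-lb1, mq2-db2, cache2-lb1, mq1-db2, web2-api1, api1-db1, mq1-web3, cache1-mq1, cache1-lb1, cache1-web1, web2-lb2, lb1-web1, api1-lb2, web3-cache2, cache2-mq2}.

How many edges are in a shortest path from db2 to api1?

Distance 0: db2.
Distance 1: mq1, mq2.
Distance 2: cache1, cache2, web3.
Distance 3: lb1, web1.
Distance 4: web2.
Distance 5: api1, lb2 — contains api1.

5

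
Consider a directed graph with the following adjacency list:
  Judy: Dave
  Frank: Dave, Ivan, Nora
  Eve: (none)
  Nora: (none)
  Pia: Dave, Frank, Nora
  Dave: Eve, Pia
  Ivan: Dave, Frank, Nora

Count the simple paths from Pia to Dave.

Pia→Dave
Pia→Frank→Dave
Pia→Frank→Ivan→Dave

3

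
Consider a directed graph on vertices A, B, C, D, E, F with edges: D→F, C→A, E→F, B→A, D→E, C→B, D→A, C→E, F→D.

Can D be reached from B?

No

Explore from B.
Distance 1: reach A.
The search from B is exhausted; no directed path reaches D.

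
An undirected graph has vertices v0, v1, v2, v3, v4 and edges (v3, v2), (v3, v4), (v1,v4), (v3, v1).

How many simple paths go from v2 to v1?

2

v2–v3–v1
v2–v3–v4–v1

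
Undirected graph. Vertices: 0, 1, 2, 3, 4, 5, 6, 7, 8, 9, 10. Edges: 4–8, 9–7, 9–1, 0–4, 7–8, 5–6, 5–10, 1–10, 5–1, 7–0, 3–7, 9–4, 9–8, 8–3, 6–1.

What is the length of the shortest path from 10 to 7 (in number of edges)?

3

Distance 0: 10.
Distance 1: 1, 5.
Distance 2: 6, 9.
Distance 3: 4, 7, 8 — contains 7.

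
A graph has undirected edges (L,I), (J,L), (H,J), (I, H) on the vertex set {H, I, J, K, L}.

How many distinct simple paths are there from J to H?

J–H
J–L–I–H

2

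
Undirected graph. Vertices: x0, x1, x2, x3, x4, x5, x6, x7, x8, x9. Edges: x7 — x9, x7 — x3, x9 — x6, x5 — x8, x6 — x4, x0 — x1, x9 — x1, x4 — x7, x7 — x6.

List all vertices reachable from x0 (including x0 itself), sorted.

x0, x1, x3, x4, x6, x7, x9

Start at x0.
Its neighbours: x1.
Then their neighbours: x9.
Then next layer: x6, x7.
Then next layer: x3, x4.
Nothing further is reachable.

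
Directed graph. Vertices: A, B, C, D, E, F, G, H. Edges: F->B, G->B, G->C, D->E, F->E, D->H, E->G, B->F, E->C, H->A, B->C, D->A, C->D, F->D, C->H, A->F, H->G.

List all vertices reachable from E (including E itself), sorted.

Start at E.
Its neighbours: C, G.
Then their neighbours: B, D, H.
Then next layer: A, F.
Every vertex is now reached.

A, B, C, D, E, F, G, H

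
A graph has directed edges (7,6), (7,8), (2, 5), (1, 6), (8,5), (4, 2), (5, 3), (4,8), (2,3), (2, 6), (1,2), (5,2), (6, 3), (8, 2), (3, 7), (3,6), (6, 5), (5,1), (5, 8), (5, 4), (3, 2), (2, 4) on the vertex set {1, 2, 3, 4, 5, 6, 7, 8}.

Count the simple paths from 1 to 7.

1→2→3→7
1→2→4→8→5→3→7
1→2→5→3→7
1→2→6→3→7
1→2→6→5→3→7
1→6→3→7
1→6→5→2→3→7
1→6→5→3→7
1→6→5→4→2→3→7
1→6→5→4→8→2→3→7
1→6→5→8→2→3→7

11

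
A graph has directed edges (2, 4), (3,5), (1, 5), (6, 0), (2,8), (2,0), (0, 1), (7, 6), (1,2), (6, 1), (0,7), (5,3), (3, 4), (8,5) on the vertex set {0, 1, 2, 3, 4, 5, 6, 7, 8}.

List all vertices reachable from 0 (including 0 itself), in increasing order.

Start at 0.
Its neighbours: 1, 7.
Then their neighbours: 2, 5, 6.
Then next layer: 3, 4, 8.
Every vertex is now reached.

0, 1, 2, 3, 4, 5, 6, 7, 8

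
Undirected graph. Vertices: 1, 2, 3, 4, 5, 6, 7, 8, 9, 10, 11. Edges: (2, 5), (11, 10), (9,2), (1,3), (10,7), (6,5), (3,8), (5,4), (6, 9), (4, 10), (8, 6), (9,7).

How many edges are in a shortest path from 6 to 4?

2

Distance 0: 6.
Distance 1: 5, 8, 9.
Distance 2: 2, 3, 4, 7 — contains 4.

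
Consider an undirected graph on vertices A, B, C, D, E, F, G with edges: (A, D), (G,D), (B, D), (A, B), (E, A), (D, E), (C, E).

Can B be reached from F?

F has no edges, so nothing is reachable from it.

No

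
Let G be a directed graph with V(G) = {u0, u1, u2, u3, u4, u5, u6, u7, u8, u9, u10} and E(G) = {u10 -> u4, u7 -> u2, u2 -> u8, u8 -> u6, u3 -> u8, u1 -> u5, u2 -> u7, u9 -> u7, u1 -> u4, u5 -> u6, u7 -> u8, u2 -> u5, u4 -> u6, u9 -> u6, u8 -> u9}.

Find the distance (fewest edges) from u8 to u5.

Distance 0: u8.
Distance 1: u6, u9.
Distance 2: u7.
Distance 3: u2.
Distance 4: u5 — contains u5.

4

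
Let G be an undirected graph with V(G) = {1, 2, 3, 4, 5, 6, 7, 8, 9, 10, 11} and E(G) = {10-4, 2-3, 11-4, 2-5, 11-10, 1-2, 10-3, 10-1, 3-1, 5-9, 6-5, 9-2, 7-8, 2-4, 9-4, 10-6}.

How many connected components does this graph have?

From 1: component {1, 2, 3, 4, 5, 6, 9, 10, 11}.
From 7: component {7, 8}.
That's 2 components.

2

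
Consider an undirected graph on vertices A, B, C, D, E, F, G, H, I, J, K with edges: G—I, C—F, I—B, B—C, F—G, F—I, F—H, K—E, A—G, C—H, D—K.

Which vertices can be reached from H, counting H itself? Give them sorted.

A, B, C, F, G, H, I

Start at H.
Its neighbours: C, F.
Then their neighbours: B, G, I.
Then next layer: A.
Nothing further is reachable.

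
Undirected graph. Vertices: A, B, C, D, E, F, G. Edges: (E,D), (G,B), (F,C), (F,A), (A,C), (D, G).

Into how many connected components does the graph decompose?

2

From A: component {A, C, F}.
From B: component {B, D, E, G}.
That's 2 components.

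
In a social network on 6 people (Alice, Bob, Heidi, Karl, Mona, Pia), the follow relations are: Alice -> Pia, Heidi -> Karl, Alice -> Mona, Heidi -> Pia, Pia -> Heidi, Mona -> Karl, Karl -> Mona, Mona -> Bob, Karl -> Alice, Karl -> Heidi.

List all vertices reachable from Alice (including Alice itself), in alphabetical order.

Alice, Bob, Heidi, Karl, Mona, Pia

Start at Alice.
Its neighbours: Mona, Pia.
Then their neighbours: Bob, Heidi, Karl.
Every vertex is now reached.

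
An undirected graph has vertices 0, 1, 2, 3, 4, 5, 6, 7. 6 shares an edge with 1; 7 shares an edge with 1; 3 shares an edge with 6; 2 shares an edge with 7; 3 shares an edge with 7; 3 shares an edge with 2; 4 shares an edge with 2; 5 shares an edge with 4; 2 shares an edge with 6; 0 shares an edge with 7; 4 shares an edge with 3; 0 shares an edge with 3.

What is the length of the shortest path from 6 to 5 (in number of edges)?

3

Distance 0: 6.
Distance 1: 1, 2, 3.
Distance 2: 0, 4, 7.
Distance 3: 5 — contains 5.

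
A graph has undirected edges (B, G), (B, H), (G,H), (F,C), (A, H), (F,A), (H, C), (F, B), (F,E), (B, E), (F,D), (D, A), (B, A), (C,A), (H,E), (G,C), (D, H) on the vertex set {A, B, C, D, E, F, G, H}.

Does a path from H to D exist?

Yes

Explore from H.
Distance 1: reach A, B, C, D, E, G.
Found D.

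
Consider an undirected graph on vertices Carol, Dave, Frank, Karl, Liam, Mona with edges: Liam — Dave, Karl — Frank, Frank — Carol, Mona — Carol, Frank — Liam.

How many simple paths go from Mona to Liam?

Mona–Carol–Frank–Liam

1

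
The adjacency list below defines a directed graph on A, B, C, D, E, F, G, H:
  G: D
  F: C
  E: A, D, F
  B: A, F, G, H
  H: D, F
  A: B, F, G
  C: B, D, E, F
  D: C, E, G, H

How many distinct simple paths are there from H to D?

7

H→D
H→F→C→B→A→G→D
H→F→C→B→G→D
H→F→C→D
H→F→C→E→A→B→G→D
H→F→C→E→A→G→D
H→F→C→E→D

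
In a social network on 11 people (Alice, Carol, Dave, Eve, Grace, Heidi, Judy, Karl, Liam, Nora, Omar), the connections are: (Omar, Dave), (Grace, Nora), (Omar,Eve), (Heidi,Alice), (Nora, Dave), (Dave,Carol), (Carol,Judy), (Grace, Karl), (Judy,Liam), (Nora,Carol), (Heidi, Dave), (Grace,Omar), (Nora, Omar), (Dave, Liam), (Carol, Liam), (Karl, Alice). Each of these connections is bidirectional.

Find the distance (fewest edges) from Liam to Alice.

Distance 0: Liam.
Distance 1: Carol, Dave, Judy.
Distance 2: Heidi, Nora, Omar.
Distance 3: Alice, Eve, Grace — contains Alice.

3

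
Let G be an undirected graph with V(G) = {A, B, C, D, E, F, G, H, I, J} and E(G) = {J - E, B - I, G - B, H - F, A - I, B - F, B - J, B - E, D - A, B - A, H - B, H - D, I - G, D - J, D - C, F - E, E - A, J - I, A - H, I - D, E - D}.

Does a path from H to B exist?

Yes

Explore from H.
Distance 1: reach A, B, D, F.
Found B.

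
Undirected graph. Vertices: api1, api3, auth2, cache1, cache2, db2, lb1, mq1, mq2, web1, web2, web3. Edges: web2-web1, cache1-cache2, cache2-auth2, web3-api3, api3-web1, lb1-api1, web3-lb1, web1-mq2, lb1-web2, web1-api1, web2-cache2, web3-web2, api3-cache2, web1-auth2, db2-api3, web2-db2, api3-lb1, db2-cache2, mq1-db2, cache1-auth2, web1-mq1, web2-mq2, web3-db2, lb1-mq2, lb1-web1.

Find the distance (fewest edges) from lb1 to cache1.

3

Distance 0: lb1.
Distance 1: api1, api3, mq2, web1, web2, web3.
Distance 2: auth2, cache2, db2, mq1.
Distance 3: cache1 — contains cache1.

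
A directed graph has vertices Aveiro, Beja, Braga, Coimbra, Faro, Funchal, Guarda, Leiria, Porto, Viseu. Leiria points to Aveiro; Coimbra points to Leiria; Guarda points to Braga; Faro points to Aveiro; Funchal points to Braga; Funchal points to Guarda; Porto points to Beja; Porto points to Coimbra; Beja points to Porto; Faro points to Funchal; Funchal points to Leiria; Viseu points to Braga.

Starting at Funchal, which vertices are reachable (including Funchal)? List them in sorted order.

Start at Funchal.
Its neighbours: Braga, Guarda, Leiria.
Then their neighbours: Aveiro.
Nothing further is reachable.

Aveiro, Braga, Funchal, Guarda, Leiria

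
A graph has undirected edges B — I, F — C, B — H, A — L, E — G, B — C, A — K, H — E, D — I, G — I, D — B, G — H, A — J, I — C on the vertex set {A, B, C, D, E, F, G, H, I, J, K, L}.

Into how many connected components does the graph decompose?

From A: component {A, J, K, L}.
From B: component {B, C, D, E, F, G, H, I}.
That's 2 components.

2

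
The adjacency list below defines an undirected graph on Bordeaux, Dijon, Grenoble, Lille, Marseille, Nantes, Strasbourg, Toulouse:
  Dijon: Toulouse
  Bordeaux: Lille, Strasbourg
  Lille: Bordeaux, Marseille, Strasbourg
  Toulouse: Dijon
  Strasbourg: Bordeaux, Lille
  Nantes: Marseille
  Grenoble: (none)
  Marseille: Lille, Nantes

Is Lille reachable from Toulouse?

No

Explore from Toulouse.
Distance 1: reach Dijon.
The search is exhausted without reaching Lille; it lies in a different component.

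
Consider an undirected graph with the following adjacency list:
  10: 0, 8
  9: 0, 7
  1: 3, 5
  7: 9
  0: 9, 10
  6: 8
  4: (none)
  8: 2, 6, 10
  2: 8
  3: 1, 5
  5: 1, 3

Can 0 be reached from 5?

Explore from 5.
Distance 1: reach 1, 3.
The search is exhausted without reaching 0; it lies in a different component.

No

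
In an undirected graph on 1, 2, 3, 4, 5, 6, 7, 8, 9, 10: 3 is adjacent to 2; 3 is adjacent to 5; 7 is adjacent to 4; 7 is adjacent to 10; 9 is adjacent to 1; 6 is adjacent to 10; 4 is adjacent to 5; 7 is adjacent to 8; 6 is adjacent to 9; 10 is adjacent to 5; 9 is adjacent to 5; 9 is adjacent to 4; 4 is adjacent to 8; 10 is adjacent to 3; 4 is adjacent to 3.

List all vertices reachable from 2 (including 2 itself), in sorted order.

Start at 2.
Its neighbours: 3.
Then their neighbours: 4, 5, 10.
Then next layer: 6, 7, 8, 9.
Then next layer: 1.
Every vertex is now reached.

1, 2, 3, 4, 5, 6, 7, 8, 9, 10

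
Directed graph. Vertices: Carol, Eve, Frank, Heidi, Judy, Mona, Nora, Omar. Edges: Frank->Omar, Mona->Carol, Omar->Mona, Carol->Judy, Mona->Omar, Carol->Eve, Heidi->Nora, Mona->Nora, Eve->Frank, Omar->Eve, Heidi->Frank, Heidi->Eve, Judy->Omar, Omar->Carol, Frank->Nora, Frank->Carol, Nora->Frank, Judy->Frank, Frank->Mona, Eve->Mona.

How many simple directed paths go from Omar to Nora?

Omar→Carol→Eve→Frank→Mona→Nora
Omar→Carol→Eve→Frank→Nora
Omar→Carol→Eve→Mona→Nora
Omar→Carol→Judy→Frank→Mona→Nora
Omar→Carol→Judy→Frank→Nora
Omar→Eve→Frank→Mona→Nora
Omar→Eve→Frank→Nora
Omar→Eve→Mona→Carol→Judy→Frank→Nora
Omar→Eve→Mona→Nora
Omar→Mona→Carol→Eve→Frank→Nora
Omar→Mona→Carol→Judy→Frank→Nora
Omar→Mona→Nora

12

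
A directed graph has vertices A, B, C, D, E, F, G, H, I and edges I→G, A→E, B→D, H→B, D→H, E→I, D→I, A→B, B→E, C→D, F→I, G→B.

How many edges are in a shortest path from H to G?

4

Distance 0: H.
Distance 1: B.
Distance 2: D, E.
Distance 3: I.
Distance 4: G — contains G.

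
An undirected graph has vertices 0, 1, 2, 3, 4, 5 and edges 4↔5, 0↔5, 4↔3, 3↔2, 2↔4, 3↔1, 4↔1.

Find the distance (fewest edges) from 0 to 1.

Distance 0: 0.
Distance 1: 5.
Distance 2: 4.
Distance 3: 1, 2, 3 — contains 1.

3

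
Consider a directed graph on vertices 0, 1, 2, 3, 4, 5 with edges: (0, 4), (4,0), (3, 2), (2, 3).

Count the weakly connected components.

4

From 0: component {0, 4}.
From 1: component {1}.
From 2: component {2, 3}.
From 5: component {5}.
That's 4 components.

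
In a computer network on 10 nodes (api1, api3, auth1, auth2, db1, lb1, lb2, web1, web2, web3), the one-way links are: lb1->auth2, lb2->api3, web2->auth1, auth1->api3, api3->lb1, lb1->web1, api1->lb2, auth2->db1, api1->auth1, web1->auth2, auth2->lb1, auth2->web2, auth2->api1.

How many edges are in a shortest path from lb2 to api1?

Distance 0: lb2.
Distance 1: api3.
Distance 2: lb1.
Distance 3: auth2, web1.
Distance 4: api1, db1, web2 — contains api1.

4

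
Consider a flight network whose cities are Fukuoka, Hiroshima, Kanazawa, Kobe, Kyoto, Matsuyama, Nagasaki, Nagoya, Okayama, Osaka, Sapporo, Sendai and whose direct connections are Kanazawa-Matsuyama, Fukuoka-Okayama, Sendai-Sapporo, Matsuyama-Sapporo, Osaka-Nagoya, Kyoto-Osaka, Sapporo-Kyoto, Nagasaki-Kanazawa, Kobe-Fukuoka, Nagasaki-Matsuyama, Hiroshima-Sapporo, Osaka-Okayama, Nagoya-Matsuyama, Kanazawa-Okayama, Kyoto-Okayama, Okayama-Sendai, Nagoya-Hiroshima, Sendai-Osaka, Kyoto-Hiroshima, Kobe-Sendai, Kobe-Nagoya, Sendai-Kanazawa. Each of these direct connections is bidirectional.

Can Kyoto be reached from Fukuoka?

Yes

Explore from Fukuoka.
Distance 1: reach Kobe, Okayama.
Distance 2: reach Kanazawa, Kyoto, Nagoya, Osaka, Sendai.
Found Kyoto.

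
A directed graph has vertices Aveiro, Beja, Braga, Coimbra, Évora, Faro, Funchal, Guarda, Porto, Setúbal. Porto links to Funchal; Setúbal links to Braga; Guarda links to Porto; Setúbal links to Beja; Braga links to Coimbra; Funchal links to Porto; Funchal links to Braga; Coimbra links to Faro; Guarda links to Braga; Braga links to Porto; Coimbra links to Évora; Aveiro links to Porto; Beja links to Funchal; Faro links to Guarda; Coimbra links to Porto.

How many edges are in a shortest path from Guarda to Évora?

Distance 0: Guarda.
Distance 1: Braga, Porto.
Distance 2: Coimbra, Funchal.
Distance 3: Évora, Faro — contains Évora.

3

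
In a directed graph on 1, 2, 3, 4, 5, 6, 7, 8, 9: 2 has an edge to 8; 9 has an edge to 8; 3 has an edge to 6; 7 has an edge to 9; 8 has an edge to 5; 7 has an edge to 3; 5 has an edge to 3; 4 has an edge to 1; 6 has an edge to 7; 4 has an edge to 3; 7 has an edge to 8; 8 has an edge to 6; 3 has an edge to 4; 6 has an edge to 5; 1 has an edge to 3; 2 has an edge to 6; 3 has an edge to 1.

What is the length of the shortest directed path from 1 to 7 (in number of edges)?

Distance 0: 1.
Distance 1: 3.
Distance 2: 4, 6.
Distance 3: 5, 7 — contains 7.

3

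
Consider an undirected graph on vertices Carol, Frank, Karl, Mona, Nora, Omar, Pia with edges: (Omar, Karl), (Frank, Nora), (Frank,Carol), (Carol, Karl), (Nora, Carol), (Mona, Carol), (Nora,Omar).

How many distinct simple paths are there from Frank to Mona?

3

Frank–Carol–Mona
Frank–Nora–Carol–Mona
Frank–Nora–Omar–Karl–Carol–Mona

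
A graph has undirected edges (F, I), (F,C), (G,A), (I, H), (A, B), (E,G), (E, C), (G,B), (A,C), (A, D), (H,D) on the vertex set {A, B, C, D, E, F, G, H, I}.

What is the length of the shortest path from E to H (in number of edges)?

4

Distance 0: E.
Distance 1: C, G.
Distance 2: A, B, F.
Distance 3: D, I.
Distance 4: H — contains H.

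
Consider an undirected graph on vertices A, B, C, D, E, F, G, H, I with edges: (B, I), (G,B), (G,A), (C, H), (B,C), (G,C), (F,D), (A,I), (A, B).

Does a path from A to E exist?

No

Explore from A.
Distance 1: reach B, G, I.
Distance 2: reach C.
Distance 3: reach H.
The search is exhausted without reaching E; it lies in a different component.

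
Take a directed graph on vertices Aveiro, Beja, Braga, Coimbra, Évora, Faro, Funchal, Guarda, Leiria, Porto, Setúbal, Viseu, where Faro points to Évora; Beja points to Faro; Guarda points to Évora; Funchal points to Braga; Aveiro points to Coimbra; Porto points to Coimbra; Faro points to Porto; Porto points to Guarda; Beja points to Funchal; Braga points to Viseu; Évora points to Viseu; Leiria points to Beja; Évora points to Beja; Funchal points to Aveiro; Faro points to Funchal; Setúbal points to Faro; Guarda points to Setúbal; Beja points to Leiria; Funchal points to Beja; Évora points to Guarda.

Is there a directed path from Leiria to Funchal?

Explore from Leiria.
Distance 1: reach Beja.
Distance 2: reach Faro, Funchal.
Found Funchal.

Yes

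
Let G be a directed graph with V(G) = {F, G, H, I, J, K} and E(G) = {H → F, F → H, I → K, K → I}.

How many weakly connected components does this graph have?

From F: component {F, H}.
From G: component {G}.
From I: component {I, K}.
From J: component {J}.
That's 4 components.

4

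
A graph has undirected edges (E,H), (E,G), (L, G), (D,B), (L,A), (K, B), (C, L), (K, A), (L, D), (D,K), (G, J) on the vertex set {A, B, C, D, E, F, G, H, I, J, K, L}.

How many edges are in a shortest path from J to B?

4

Distance 0: J.
Distance 1: G.
Distance 2: E, L.
Distance 3: A, C, D, H.
Distance 4: B, K — contains B.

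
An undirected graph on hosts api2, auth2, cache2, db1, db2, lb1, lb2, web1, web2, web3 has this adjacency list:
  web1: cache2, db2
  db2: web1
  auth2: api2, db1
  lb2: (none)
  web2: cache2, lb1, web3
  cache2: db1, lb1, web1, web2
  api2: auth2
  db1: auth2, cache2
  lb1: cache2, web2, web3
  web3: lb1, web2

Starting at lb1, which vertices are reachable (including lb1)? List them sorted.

api2, auth2, cache2, db1, db2, lb1, web1, web2, web3

Start at lb1.
Its neighbours: cache2, web2, web3.
Then their neighbours: db1, web1.
Then next layer: auth2, db2.
Then next layer: api2.
Nothing further is reachable.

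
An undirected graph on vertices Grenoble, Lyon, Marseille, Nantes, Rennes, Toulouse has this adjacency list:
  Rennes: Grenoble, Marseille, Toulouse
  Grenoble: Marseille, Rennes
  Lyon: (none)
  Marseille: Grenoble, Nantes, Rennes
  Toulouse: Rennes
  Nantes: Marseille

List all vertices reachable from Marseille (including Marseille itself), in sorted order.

Grenoble, Marseille, Nantes, Rennes, Toulouse

Start at Marseille.
Its neighbours: Grenoble, Nantes, Rennes.
Then their neighbours: Toulouse.
Nothing further is reachable.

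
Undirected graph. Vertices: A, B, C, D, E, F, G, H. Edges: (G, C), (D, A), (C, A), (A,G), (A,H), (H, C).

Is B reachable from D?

Explore from D.
Distance 1: reach A.
Distance 2: reach C, G, H.
The search is exhausted without reaching B; it lies in a different component.

No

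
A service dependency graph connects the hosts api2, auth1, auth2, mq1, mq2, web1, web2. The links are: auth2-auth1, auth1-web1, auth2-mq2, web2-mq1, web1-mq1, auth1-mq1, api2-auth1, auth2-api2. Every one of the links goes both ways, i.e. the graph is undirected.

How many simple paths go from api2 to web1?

4

api2–auth1–mq1–web1
api2–auth1–web1
api2–auth2–auth1–mq1–web1
api2–auth2–auth1–web1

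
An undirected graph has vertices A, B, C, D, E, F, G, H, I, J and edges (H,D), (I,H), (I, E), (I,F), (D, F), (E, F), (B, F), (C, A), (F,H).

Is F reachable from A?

Explore from A.
Distance 1: reach C.
The search is exhausted without reaching F; it lies in a different component.

No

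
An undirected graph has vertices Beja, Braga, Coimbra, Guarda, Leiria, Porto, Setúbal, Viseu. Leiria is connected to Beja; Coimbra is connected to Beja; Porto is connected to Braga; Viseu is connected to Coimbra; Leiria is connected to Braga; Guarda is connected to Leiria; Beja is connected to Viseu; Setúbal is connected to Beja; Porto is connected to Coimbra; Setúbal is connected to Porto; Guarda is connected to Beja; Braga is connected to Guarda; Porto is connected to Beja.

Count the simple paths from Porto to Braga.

17

Porto–Beja–Guarda–Braga
Porto–Beja–Guarda–Leiria–Braga
Porto–Beja–Leiria–Braga
Porto–Beja–Leiria–Guarda–Braga
Porto–Braga
Porto–Coimbra–Beja–Guarda–Braga
Porto–Coimbra–Beja–Guarda–Leiria–Braga
Porto–Coimbra–Beja–Leiria–Braga
... and 9 more.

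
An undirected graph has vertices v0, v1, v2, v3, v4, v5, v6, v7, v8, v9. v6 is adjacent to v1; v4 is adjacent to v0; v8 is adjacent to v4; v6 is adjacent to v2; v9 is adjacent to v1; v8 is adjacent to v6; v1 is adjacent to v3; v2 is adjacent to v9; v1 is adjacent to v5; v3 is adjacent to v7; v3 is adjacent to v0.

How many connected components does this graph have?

1

From v0: component {v0, v1, v2, v3, v4, v5, v6, v7, v8, v9}.
That's 1 component.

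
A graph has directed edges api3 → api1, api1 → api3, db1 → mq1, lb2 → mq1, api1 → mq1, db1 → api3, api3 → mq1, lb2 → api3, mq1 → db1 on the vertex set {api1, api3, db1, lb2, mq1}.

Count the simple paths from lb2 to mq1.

lb2→api3→api1→mq1
lb2→api3→mq1
lb2→mq1

3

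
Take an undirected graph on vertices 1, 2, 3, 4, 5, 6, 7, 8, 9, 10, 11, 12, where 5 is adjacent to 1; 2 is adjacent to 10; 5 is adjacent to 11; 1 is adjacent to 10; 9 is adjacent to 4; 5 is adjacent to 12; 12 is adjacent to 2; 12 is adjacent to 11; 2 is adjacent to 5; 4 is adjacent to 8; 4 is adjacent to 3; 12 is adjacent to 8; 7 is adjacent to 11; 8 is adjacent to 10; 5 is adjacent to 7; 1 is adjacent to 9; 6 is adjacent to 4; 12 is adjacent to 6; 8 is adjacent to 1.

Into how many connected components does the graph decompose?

From 1: component {1, 2, 3, 4, 5, 6, 7, 8, 9, 10, 11, 12}.
That's 1 component.

1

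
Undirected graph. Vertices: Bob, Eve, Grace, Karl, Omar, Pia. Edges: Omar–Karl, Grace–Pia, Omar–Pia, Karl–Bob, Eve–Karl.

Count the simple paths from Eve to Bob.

1

Eve–Karl–Bob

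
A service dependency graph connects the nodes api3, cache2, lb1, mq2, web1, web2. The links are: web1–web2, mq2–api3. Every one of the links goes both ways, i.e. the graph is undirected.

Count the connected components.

From api3: component {api3, mq2}.
From cache2: component {cache2}.
From lb1: component {lb1}.
From web1: component {web1, web2}.
That's 4 components.

4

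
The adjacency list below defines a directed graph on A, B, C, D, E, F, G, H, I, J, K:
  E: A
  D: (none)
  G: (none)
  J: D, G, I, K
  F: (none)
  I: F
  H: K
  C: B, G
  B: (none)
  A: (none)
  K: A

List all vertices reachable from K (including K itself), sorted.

Start at K.
Its neighbours: A.
Nothing further is reachable.

A, K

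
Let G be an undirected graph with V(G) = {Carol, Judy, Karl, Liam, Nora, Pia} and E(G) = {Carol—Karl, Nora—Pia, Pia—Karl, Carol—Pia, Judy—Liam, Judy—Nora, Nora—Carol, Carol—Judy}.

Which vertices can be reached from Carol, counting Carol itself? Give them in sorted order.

Carol, Judy, Karl, Liam, Nora, Pia

Start at Carol.
Its neighbours: Judy, Karl, Nora, Pia.
Then their neighbours: Liam.
Every vertex is now reached.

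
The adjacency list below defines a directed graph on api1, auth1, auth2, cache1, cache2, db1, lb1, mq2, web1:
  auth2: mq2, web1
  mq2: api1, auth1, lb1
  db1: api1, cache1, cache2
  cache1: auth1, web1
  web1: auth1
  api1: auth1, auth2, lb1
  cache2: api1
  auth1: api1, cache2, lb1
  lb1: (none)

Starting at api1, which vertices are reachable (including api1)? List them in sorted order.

Start at api1.
Its neighbours: auth1, auth2, lb1.
Then their neighbours: cache2, mq2, web1.
Nothing further is reachable.

api1, auth1, auth2, cache2, lb1, mq2, web1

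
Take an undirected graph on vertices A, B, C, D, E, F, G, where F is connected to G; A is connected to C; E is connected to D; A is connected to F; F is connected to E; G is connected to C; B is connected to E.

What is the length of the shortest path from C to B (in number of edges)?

4

Distance 0: C.
Distance 1: A, G.
Distance 2: F.
Distance 3: E.
Distance 4: B, D — contains B.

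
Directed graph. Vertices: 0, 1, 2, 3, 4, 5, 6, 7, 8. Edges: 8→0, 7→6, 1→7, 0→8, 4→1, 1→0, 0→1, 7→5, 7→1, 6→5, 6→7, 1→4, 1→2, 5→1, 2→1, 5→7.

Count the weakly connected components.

2

From 0: component {0, 1, 2, 4, 5, 6, 7, 8}.
From 3: component {3}.
That's 2 components.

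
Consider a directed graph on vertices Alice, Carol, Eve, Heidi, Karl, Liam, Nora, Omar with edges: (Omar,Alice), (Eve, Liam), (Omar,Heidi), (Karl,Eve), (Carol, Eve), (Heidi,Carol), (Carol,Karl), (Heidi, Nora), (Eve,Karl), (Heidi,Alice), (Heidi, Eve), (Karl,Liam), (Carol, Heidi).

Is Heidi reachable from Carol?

Yes

Explore from Carol.
Distance 1: reach Eve, Heidi, Karl.
Found Heidi.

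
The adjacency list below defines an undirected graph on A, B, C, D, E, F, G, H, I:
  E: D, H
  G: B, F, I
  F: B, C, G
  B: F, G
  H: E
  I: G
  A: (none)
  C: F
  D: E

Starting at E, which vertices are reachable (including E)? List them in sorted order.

D, E, H

Start at E.
Its neighbours: D, H.
Nothing further is reachable.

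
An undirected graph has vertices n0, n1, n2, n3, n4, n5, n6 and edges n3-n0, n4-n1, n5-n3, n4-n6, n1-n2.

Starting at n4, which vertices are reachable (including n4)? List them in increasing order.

n1, n2, n4, n6

Start at n4.
Its neighbours: n1, n6.
Then their neighbours: n2.
Nothing further is reachable.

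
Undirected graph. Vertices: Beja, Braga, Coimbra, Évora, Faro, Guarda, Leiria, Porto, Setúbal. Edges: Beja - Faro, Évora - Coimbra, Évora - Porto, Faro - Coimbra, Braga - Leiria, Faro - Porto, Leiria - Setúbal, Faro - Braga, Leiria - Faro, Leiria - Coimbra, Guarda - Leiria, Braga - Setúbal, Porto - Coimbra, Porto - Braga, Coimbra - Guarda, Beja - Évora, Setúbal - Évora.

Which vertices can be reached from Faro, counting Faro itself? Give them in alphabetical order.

Beja, Braga, Coimbra, Évora, Faro, Guarda, Leiria, Porto, Setúbal

Start at Faro.
Its neighbours: Beja, Braga, Coimbra, Leiria, Porto.
Then their neighbours: Évora, Guarda, Setúbal.
Every vertex is now reached.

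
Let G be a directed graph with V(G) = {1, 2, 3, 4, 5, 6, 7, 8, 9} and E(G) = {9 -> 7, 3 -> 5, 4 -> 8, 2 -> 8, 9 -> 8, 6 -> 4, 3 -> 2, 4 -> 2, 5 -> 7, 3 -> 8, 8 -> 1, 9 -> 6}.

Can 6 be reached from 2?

No

Explore from 2.
Distance 1: reach 8.
Distance 2: reach 1.
The search from 2 is exhausted; no directed path reaches 6.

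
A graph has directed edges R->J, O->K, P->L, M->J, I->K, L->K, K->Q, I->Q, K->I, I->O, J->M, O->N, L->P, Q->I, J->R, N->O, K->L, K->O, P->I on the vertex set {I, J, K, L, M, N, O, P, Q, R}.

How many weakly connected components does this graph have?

2

From I: component {I, K, L, N, O, P, Q}.
From J: component {J, M, R}.
That's 2 components.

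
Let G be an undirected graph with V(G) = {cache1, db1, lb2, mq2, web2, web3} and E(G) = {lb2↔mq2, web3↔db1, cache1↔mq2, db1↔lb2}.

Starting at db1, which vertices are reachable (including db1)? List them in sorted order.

cache1, db1, lb2, mq2, web3

Start at db1.
Its neighbours: lb2, web3.
Then their neighbours: mq2.
Then next layer: cache1.
Nothing further is reachable.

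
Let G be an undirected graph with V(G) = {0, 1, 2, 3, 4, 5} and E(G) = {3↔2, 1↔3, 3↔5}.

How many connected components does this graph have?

From 0: component {0}.
From 1: component {1, 2, 3, 5}.
From 4: component {4}.
That's 3 components.

3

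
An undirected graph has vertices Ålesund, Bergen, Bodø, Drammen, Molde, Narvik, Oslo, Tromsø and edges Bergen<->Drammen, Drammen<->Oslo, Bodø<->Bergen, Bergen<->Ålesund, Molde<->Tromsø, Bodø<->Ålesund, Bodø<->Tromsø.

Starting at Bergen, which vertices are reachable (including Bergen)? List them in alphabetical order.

Ålesund, Bergen, Bodø, Drammen, Molde, Oslo, Tromsø

Start at Bergen.
Its neighbours: Ålesund, Bodø, Drammen.
Then their neighbours: Oslo, Tromsø.
Then next layer: Molde.
Nothing further is reachable.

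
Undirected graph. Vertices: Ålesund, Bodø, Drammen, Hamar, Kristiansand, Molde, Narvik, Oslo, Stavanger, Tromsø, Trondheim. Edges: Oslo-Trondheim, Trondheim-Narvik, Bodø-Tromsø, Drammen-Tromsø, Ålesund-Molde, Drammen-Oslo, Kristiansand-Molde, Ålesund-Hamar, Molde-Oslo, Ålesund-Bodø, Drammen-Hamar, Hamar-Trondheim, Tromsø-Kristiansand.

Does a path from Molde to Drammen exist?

Yes

Explore from Molde.
Distance 1: reach Ålesund, Kristiansand, Oslo.
Distance 2: reach Bodø, Drammen, Hamar, Tromsø, Trondheim.
Found Drammen.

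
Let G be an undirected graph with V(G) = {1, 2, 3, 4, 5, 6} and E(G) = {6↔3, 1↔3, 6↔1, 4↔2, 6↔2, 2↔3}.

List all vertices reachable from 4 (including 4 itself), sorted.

1, 2, 3, 4, 6

Start at 4.
Its neighbours: 2.
Then their neighbours: 3, 6.
Then next layer: 1.
Nothing further is reachable.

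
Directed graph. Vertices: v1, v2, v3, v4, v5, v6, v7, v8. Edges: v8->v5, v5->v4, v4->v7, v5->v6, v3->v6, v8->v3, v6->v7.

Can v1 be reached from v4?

Explore from v4.
Distance 1: reach v7.
The search from v4 is exhausted; no directed path reaches v1.

No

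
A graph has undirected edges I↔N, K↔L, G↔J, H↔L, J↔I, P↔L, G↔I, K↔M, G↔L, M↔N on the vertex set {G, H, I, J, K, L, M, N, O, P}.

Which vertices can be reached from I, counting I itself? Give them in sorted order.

G, H, I, J, K, L, M, N, P

Start at I.
Its neighbours: G, J, N.
Then their neighbours: L, M.
Then next layer: H, K, P.
Nothing further is reachable.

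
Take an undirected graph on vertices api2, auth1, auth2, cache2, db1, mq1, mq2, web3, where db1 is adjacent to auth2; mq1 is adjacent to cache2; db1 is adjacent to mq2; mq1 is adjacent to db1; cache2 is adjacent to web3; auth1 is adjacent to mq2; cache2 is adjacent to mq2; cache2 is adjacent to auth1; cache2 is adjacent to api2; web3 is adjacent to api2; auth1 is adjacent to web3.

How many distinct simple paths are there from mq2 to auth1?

7

mq2–auth1
mq2–cache2–api2–web3–auth1
mq2–cache2–auth1
mq2–cache2–web3–auth1
mq2–db1–mq1–cache2–api2–web3–auth1
mq2–db1–mq1–cache2–auth1
mq2–db1–mq1–cache2–web3–auth1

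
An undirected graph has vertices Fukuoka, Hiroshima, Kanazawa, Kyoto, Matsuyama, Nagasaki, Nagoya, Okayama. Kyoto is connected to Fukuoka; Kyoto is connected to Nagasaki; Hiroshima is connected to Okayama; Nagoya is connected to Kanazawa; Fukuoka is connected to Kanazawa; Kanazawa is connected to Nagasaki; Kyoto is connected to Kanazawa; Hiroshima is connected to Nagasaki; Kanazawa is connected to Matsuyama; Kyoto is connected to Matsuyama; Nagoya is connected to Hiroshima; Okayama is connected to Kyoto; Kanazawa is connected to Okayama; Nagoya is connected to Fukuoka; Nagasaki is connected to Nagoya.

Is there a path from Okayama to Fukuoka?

Yes

Explore from Okayama.
Distance 1: reach Hiroshima, Kanazawa, Kyoto.
Distance 2: reach Fukuoka, Matsuyama, Nagasaki, Nagoya.
Found Fukuoka.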